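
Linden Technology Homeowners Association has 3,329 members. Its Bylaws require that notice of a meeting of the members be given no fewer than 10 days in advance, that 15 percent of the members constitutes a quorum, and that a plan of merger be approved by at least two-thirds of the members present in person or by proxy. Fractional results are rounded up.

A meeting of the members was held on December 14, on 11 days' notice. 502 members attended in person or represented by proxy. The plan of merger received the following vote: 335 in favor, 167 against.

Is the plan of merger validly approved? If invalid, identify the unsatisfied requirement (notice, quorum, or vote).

Valid — all requirements satisfied.

Notice: 11 days given; 10 required. Satisfied.
Quorum: 15% of 3,329 = 499.35, rounded up to 500; 502 present. Satisfied.
Vote: requires two-thirds of those present (502); 2/3 of 502 = 334.67, rounded up to 335, so 335 needed; 335 in favor. Satisfied.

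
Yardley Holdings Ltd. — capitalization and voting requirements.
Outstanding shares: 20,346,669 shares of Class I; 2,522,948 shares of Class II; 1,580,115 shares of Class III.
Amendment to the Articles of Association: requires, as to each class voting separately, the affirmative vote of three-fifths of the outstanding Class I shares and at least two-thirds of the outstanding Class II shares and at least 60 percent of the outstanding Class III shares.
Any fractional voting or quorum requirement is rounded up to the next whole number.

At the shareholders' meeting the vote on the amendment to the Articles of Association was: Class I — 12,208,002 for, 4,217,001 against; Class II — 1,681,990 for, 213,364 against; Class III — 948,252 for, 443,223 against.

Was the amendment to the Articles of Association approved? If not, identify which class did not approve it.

Class I: 3/5 of 20346669 = 12208001.40, rounded up to 12208002; 12,208,002 required, 12,208,002 in favor — approved.
Class II: 2/3 of 2522948 = 1681965.33, rounded up to 1681966; 1,681,966 required, 1,681,990 in favor — approved.
Class III: 3/5 of 1580115 = 948069; 948,069 required, 948,252 in favor — approved.

Approved — every class gave the required vote.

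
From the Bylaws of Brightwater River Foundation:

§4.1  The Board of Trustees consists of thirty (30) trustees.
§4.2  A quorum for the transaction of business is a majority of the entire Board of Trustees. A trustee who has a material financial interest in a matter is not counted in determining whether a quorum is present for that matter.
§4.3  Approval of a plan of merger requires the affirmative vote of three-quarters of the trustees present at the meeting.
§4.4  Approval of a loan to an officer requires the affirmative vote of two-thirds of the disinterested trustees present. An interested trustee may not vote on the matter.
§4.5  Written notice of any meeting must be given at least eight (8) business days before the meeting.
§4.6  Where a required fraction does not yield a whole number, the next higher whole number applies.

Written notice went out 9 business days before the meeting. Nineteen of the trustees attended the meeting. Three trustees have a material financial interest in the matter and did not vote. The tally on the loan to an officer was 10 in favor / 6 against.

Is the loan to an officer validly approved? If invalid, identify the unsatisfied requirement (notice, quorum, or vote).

Invalid — vote requirement not satisfied.

Notice: 9 business days given; 8 required (9 ≥ 8). Satisfied.
Quorum: 19 present, but the 3 interested trustees do not count, leaving 16. Quorum is 16. Satisfied.
Vote: the loan to an officer requires two-thirds of the disinterested trustees present (19 − 3 = 16). 2/3 of 16 = 10.67, rounded up to 11, so 11 affirmative votes are needed; 10 voted in favor. Not satisfied.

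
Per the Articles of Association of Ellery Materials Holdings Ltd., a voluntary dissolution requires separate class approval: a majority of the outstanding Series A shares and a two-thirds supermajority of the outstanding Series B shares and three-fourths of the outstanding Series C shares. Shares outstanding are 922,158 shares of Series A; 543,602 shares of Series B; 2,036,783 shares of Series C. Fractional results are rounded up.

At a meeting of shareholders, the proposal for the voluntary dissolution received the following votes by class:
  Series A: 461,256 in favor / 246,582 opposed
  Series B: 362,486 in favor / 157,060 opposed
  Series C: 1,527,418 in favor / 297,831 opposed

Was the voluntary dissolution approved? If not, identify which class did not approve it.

Not approved — the Series C shares did not give the required vote.

Series A: a majority of 922158 is 461080; 461,080 required, 461,256 in favor — approved.
Series B: 2/3 of 543602 = 362401.33, rounded up to 362402; 362,402 required, 362,486 in favor — approved.
Series C: 3/4 of 2036783 = 1527587.25, rounded up to 1527588; 1,527,588 required, 1,527,418 in favor — not approved.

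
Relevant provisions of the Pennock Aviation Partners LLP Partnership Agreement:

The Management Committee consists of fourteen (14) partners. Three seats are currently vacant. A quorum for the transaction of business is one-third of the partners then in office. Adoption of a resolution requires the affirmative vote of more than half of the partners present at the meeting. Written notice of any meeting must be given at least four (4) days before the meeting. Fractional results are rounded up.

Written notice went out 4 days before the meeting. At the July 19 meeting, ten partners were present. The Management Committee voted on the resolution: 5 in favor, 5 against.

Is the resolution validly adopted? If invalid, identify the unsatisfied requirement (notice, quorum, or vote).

Invalid — vote requirement not satisfied.

Notice: 4 days given; 4 required (4 ≥ 4). Satisfied.
Quorum: 10 present; quorum is 4. Satisfied.
Vote: the resolution requires a majority of the partners present (10). A majority of 10 is 6, so 6 affirmative votes are needed; 5 voted in favor. Not satisfied.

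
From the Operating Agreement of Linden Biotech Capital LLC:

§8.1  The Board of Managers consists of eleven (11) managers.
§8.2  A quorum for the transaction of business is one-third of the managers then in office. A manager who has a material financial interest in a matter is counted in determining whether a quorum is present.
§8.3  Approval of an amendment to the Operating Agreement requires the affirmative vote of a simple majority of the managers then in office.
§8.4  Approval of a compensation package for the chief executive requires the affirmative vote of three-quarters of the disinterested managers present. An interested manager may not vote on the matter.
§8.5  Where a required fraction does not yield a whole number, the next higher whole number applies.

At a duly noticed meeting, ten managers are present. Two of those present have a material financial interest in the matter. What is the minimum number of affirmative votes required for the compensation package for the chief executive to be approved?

6

The compensation package for the chief executive requires three-fourths of the disinterested managers present (10 − 2 = 8).
3/4 of 8 = 6.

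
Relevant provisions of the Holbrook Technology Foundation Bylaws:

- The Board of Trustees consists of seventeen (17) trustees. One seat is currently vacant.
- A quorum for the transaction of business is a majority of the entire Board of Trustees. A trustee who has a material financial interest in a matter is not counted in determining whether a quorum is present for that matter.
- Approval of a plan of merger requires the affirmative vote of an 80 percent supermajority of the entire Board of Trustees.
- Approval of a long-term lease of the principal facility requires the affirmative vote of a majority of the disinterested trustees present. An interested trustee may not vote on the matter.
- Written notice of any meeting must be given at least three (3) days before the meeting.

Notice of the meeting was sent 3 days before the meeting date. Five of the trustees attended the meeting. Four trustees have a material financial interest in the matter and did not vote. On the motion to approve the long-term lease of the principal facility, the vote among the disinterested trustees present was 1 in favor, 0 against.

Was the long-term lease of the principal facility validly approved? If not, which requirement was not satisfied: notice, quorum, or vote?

Notice: 3 days given; 3 required (3 ≥ 3). Satisfied.
Quorum: 5 present, but the 4 interested trustees do not count, leaving 1. Quorum is 9. Not satisfied.
Vote: the long-term lease of the principal facility requires a majority of the disinterested trustees present (5 − 4 = 1). A majority of 1 is 1, so 1 affirmative vote is needed; 1 voted in favor. Satisfied. (Moot — without a quorum no business can be validly transacted.)

Invalid — quorum requirement not satisfied.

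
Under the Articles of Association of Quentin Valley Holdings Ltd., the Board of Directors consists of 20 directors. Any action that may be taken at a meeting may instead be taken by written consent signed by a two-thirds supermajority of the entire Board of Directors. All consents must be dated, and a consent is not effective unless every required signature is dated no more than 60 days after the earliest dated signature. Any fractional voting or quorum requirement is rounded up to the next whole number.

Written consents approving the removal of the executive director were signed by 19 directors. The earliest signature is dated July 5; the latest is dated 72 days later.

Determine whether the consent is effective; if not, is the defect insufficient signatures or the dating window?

Signatures required: a two-thirds supermajority of 20 — 2/3 of 20 = 13.33, rounded up to 14, so 14 needed; 19 signed. Sufficient.
Dating window: the latest signature is 72 days after the earliest; the limit is 60 days. Outside the window.

Not effective — dating-window requirement not satisfied.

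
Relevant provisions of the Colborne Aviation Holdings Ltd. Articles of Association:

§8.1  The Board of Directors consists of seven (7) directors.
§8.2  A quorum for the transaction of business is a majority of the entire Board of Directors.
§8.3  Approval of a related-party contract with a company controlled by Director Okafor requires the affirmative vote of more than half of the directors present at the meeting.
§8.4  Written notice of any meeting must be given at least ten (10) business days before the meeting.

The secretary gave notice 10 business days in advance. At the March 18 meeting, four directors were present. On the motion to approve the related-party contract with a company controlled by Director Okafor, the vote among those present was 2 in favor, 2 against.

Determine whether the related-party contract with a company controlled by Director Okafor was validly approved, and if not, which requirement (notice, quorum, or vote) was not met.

Invalid — vote requirement not satisfied.

Notice: 10 business days given; 10 required (10 ≥ 10). Satisfied.
Quorum: 4 present; quorum is 4. Satisfied.
Vote: the related-party contract with a company controlled by Director Okafor requires a majority of the directors present (4). A majority of 4 is 3, so 3 affirmative votes are needed; 2 voted in favor. Not satisfied.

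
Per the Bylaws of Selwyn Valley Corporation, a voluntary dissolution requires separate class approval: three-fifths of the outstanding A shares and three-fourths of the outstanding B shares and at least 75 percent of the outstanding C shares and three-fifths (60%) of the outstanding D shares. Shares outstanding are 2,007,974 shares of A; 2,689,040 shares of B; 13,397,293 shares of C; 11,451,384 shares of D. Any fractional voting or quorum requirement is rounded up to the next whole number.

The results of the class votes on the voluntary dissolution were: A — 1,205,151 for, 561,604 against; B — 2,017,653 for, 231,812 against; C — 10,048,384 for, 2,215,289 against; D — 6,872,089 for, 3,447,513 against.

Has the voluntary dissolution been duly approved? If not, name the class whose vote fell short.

A: 3/5 of 2007974 = 1204784.40, rounded up to 1204785; 1,204,785 required, 1,205,151 in favor — approved.
B: 3/4 of 2689040 = 2016780; 2,016,780 required, 2,017,653 in favor — approved.
C: 3/4 of 13397293 = 10047969.75, rounded up to 10047970; 10,047,970 required, 10,048,384 in favor — approved.
D: 3/5 of 11451384 = 6870830.40, rounded up to 6870831; 6,870,831 required, 6,872,089 in favor — approved.

Approved — every class gave the required vote.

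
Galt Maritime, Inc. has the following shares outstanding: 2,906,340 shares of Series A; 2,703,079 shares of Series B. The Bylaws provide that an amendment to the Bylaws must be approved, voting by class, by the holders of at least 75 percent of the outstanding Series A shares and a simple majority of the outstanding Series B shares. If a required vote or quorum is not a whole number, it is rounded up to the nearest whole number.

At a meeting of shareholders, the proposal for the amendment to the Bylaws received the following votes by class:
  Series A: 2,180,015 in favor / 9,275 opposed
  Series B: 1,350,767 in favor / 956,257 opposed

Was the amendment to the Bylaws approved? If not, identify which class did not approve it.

Not approved — the Series B shares did not give the required vote.

Series A: 3/4 of 2906340 = 2179755; 2,179,755 required, 2,180,015 in favor — approved.
Series B: a majority of 2703079 is 1351540; 1,351,540 required, 1,350,767 in favor — not approved.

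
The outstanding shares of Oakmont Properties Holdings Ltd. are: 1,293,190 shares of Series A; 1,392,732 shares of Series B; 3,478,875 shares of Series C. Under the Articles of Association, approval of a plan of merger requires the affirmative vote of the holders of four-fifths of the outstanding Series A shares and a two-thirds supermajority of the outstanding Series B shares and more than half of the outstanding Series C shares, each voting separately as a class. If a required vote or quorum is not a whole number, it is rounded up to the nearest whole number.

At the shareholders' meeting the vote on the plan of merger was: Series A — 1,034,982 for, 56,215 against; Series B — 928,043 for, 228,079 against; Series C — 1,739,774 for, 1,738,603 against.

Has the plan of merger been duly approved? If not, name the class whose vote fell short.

Not approved — the Series B shares did not give the required vote.

Series A: 4/5 of 1293190 = 1034552; 1,034,552 required, 1,034,982 in favor — approved.
Series B: 2/3 of 1392732 = 928488; 928,488 required, 928,043 in favor — not approved.
Series C: a majority of 3478875 is 1739438; 1,739,438 required, 1,739,774 in favor — approved.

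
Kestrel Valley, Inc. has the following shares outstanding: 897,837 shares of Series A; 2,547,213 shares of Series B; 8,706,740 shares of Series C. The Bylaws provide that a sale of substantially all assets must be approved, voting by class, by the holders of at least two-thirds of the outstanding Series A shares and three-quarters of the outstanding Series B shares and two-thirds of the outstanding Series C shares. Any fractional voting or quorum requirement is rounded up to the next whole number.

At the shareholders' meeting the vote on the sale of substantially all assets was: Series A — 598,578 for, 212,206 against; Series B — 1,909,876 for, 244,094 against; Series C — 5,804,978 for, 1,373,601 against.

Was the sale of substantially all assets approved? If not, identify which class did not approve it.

Series A: 2/3 of 897837 = 598558; 598,558 required, 598,578 in favor — approved.
Series B: 3/4 of 2547213 = 1910409.75, rounded up to 1910410; 1,910,410 required, 1,909,876 in favor — not approved.
Series C: 2/3 of 8706740 = 5804493.33, rounded up to 5804494; 5,804,494 required, 5,804,978 in favor — approved.

Not approved — the Series B shares did not give the required vote.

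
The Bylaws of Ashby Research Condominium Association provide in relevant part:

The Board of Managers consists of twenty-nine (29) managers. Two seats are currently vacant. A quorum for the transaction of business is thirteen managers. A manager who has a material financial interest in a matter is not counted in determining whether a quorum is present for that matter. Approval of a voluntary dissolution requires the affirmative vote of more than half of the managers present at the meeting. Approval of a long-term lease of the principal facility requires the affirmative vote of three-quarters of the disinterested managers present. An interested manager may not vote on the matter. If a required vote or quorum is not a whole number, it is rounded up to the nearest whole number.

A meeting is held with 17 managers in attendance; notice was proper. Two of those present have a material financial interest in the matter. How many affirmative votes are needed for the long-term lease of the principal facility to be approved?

The long-term lease of the principal facility requires three-fourths of the disinterested managers present (17 − 2 = 15).
3/4 of 15 = 11.25, rounded up to 12.

12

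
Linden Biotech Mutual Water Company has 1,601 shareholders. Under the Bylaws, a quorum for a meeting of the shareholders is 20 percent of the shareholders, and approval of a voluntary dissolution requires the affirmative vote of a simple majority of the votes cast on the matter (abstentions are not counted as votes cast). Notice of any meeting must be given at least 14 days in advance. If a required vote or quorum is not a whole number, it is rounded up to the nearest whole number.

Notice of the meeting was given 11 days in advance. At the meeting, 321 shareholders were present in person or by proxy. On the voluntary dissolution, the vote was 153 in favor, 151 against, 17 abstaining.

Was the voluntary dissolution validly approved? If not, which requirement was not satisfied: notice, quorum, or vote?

Notice: 11 days given; 14 required. Not satisfied.
Quorum: 20% of 1,601 = 320.20, rounded up to 321; 321 present. Satisfied.
Vote: requires a majority of the votes cast (321 − 17 abstaining = 304); a majority of 304 is 153, so 153 needed; 153 in favor. Satisfied.

Invalid — notice requirement not satisfied.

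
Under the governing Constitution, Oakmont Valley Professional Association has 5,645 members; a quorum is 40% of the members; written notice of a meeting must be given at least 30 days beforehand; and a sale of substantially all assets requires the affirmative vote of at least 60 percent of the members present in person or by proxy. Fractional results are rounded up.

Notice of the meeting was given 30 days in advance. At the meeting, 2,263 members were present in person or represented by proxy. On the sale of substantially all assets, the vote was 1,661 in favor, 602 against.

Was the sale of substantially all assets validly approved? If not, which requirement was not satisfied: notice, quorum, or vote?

Valid — all requirements satisfied.

Notice: 30 days given; 30 required. Satisfied.
Quorum: 40% of 5,645 = 2,258; 2,263 present. Satisfied.
Vote: requires three-fifths of those present (2,263); 3/5 of 2263 = 1357.80, rounded up to 1358, so 1,358 needed; 1,661 in favor. Satisfied.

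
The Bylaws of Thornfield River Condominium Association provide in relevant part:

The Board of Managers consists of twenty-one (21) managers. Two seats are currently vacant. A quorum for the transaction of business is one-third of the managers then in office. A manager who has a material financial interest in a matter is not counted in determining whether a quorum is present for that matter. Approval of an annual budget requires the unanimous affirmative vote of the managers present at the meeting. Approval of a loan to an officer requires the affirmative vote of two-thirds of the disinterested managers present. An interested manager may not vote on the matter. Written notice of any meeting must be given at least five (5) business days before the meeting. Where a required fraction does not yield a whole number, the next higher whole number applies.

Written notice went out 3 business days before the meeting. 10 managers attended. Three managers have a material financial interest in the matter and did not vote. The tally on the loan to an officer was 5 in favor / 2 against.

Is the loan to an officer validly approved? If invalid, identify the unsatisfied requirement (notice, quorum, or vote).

Invalid — notice requirement not satisfied.

Notice: 3 business days given; 5 required (3 < 5). Not satisfied.
Quorum: 10 present, but the 3 interested managers do not count, leaving 7. Quorum is 7. Satisfied.
Vote: the loan to an officer requires two-thirds of the disinterested managers present (10 − 3 = 7). 2/3 of 7 = 4.67, rounded up to 5, so 5 affirmative votes are needed; 5 voted in favor. Satisfied.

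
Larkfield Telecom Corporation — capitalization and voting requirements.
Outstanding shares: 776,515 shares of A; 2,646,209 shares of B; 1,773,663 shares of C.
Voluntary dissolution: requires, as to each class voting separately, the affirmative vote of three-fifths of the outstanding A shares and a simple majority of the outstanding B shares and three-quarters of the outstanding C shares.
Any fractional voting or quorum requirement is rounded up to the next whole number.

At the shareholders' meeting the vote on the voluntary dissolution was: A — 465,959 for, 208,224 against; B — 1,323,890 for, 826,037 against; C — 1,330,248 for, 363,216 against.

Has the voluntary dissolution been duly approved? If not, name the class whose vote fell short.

A: 3/5 of 776515 = 465909; 465,909 required, 465,959 in favor — approved.
B: a majority of 2646209 is 1323105; 1,323,105 required, 1,323,890 in favor — approved.
C: 3/4 of 1773663 = 1330247.25, rounded up to 1330248; 1,330,248 required, 1,330,248 in favor — approved.

Approved — every class gave the required vote.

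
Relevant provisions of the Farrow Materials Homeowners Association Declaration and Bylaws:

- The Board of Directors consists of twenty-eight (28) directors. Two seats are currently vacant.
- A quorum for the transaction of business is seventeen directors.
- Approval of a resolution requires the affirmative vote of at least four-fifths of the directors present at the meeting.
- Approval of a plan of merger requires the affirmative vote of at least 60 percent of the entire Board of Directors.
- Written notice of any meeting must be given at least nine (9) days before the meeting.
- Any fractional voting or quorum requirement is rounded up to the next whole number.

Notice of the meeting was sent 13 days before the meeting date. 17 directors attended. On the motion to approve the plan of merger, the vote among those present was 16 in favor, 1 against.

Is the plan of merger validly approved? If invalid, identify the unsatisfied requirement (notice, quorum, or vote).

Invalid — vote requirement not satisfied.

Notice: 13 days given; 9 required (13 ≥ 9). Satisfied.
Quorum: 17 present; quorum is 17. Satisfied.
Vote: the plan of merger requires three-fifths of the entire Board of Directors (28). 3/5 of 28 = 16.80, rounded up to 17, so 17 affirmative votes are needed; 16 voted in favor. Not satisfied.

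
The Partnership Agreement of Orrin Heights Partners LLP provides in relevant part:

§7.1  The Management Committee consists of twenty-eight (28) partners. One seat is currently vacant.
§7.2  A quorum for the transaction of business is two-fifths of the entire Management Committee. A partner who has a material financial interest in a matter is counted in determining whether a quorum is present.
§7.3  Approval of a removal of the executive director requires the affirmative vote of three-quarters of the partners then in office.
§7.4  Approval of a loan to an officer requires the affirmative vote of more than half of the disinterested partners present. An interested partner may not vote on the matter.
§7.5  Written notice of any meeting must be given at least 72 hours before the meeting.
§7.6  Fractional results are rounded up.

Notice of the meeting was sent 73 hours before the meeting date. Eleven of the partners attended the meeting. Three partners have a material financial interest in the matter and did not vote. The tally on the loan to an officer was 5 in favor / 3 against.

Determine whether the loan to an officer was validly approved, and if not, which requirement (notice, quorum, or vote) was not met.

Notice: 73 hours given; 72 required (73 ≥ 72). Satisfied.
Quorum: 11 present (interested partners count toward quorum); quorum is 12. Not satisfied.
Vote: the loan to an officer requires a majority of the disinterested partners present (11 − 3 = 8). A majority of 8 is 5, so 5 affirmative votes are needed; 5 voted in favor. Satisfied. (Moot — without a quorum no business can be validly transacted.)

Invalid — quorum requirement not satisfied.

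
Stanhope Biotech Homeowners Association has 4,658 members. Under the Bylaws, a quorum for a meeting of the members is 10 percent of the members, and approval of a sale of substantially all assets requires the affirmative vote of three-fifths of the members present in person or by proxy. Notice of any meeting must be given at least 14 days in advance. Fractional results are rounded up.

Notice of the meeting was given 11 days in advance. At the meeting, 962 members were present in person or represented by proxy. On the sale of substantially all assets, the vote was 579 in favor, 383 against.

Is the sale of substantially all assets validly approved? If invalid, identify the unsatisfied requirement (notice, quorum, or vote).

Notice: 11 days given; 14 required. Not satisfied.
Quorum: 10% of 4,658 = 465.80, rounded up to 466; 962 present. Satisfied.
Vote: requires three-fifths of those present (962); 3/5 of 962 = 577.20, rounded up to 578, so 578 needed; 579 in favor. Satisfied.

Invalid — notice requirement not satisfied.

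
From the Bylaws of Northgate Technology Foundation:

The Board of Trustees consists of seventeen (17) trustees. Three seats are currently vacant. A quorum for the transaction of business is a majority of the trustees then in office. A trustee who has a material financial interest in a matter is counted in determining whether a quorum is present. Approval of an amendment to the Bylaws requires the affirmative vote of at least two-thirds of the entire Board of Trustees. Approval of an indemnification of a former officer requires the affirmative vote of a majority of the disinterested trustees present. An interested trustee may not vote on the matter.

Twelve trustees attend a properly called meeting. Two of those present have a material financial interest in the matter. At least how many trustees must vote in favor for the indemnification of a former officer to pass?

The indemnification of a former officer requires a majority of the disinterested trustees present (12 − 2 = 10).
A majority of 10 is 6.

6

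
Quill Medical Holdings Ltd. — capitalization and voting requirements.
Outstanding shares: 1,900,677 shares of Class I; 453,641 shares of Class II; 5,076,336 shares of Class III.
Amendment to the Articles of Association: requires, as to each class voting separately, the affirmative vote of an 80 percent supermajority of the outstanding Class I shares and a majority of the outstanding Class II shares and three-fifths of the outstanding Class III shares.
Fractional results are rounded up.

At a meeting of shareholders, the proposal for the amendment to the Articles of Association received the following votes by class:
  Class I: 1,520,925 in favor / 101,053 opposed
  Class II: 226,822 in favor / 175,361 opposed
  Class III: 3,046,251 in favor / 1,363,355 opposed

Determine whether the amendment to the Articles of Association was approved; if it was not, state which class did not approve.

Class I: 4/5 of 1900677 = 1520541.60, rounded up to 1520542; 1,520,542 required, 1,520,925 in favor — approved.
Class II: a majority of 453641 is 226821; 226,821 required, 226,822 in favor — approved.
Class III: 3/5 of 5076336 = 3045801.60, rounded up to 3045802; 3,045,802 required, 3,046,251 in favor — approved.

Approved — every class gave the required vote.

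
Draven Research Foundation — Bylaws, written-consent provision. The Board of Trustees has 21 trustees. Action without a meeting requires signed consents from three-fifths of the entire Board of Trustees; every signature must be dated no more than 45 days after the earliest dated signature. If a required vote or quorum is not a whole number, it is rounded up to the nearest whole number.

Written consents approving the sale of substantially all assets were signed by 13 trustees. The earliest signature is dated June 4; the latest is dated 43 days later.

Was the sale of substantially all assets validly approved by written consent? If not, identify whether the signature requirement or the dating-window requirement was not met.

Effective — both the signature and dating-window requirements are satisfied.

Signatures required: three-fifths of 21 — 3/5 of 21 = 12.60, rounded up to 13, so 13 needed; 13 signed. Sufficient.
Dating window: the latest signature is 43 days after the earliest; the limit is 45 days. Within the window.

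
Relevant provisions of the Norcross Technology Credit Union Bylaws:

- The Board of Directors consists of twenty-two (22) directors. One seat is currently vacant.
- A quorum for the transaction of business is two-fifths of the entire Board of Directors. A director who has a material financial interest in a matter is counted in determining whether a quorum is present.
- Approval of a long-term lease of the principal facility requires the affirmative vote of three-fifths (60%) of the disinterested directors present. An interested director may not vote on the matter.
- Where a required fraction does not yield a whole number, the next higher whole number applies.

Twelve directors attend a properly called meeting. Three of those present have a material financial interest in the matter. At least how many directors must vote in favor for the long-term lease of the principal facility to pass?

The long-term lease of the principal facility requires three-fifths of the disinterested directors present (12 − 3 = 9).
3/5 of 9 = 5.40, rounded up to 6.

6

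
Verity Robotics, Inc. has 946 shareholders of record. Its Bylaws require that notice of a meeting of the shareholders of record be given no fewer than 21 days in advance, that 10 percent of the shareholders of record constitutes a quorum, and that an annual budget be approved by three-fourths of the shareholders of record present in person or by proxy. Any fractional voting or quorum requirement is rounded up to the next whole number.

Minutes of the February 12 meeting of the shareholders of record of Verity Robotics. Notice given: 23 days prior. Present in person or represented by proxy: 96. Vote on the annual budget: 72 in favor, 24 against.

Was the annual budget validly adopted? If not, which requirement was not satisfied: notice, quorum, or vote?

Valid — all requirements satisfied.

Notice: 23 days given; 21 required. Satisfied.
Quorum: 10% of 946 = 94.60, rounded up to 95; 96 present. Satisfied.
Vote: requires three-fourths of those present (96); 3/4 of 96 = 72, so 72 needed; 72 in favor. Satisfied.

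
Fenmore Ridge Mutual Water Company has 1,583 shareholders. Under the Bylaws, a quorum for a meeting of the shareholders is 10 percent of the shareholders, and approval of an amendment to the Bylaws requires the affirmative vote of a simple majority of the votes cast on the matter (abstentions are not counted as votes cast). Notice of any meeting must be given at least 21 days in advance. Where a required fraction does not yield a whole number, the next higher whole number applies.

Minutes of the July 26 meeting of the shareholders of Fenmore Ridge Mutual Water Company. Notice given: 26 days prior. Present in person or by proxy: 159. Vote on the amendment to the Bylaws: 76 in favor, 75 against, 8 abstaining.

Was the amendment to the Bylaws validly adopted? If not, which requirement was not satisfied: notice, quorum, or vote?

Valid — all requirements satisfied.

Notice: 26 days given; 21 required. Satisfied.
Quorum: 10% of 1,583 = 158.30, rounded up to 159; 159 present. Satisfied.
Vote: requires a majority of the votes cast (159 − 8 abstaining = 151); a majority of 151 is 76, so 76 needed; 76 in favor. Satisfied.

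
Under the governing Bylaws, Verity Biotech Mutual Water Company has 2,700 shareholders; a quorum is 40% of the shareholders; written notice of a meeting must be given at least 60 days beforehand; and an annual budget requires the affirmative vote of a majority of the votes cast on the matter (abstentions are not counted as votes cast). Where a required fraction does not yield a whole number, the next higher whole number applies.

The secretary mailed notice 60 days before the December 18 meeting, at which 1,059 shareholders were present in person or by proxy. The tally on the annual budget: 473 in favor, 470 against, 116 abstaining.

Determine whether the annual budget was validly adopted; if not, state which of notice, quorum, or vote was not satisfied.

Notice: 60 days given; 60 required. Satisfied.
Quorum: 40% of 2,700 = 1,080; 1,059 present. Not satisfied.
Vote: requires a majority of the votes cast (1,059 − 116 abstaining = 943); a majority of 943 is 472, so 472 needed; 473 in favor. Satisfied.

Invalid — quorum requirement not satisfied.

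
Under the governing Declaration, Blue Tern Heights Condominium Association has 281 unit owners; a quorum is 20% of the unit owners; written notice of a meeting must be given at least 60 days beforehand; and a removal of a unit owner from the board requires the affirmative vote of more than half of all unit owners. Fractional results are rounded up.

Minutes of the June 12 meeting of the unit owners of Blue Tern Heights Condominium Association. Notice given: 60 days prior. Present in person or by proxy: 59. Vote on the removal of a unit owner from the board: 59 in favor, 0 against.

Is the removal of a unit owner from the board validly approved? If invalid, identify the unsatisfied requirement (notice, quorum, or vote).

Notice: 60 days given; 60 required. Satisfied.
Quorum: 20% of 281 = 56.20, rounded up to 57; 59 present. Satisfied.
Vote: requires a majority of all unit owners (281); a majority of 281 is 141, so 141 needed; 59 in favor. Not satisfied.

Invalid — vote requirement not satisfied.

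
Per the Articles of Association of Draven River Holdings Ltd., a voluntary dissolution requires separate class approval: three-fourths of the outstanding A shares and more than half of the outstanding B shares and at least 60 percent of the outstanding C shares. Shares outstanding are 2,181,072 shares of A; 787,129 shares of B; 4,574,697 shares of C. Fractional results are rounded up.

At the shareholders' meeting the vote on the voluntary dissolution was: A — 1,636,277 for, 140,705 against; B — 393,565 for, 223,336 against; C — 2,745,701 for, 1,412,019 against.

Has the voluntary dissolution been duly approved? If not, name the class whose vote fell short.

Approved — every class gave the required vote.

A: 3/4 of 2181072 = 1635804; 1,635,804 required, 1,636,277 in favor — approved.
B: a majority of 787129 is 393565; 393,565 required, 393,565 in favor — approved.
C: 3/5 of 4574697 = 2744818.20, rounded up to 2744819; 2,744,819 required, 2,745,701 in favor — approved.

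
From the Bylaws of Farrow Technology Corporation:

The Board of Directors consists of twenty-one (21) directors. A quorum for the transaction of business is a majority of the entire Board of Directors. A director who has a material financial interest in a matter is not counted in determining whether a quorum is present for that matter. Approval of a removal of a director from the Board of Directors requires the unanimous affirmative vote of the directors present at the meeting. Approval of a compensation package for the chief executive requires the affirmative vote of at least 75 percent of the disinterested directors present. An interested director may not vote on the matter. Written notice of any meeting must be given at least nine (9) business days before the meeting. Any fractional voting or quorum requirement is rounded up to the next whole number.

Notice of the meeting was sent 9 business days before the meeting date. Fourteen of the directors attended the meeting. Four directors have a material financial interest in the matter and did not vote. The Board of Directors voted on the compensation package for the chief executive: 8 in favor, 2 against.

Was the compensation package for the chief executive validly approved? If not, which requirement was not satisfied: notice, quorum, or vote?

Notice: 9 business days given; 9 required (9 ≥ 9). Satisfied.
Quorum: 14 present, but the 4 interested directors do not count, leaving 10. Quorum is 11. Not satisfied.
Vote: the compensation package for the chief executive requires three-fourths of the disinterested directors present (14 − 4 = 10). 3/4 of 10 = 7.50, rounded up to 8, so 8 affirmative votes are needed; 8 voted in favor. Satisfied. (Moot — without a quorum no business can be validly transacted.)

Invalid — quorum requirement not satisfied.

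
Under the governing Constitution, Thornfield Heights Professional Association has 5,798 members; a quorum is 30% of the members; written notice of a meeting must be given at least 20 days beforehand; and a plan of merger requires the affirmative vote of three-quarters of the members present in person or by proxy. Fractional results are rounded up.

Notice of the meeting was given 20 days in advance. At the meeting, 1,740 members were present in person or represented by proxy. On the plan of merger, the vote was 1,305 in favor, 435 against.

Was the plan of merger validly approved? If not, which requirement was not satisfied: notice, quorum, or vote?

Notice: 20 days given; 20 required. Satisfied.
Quorum: 30% of 5,798 = 1,739.40, rounded up to 1,740; 1,740 present. Satisfied.
Vote: requires three-fourths of those present (1,740); 3/4 of 1740 = 1305, so 1,305 needed; 1,305 in favor. Satisfied.

Valid — all requirements satisfied.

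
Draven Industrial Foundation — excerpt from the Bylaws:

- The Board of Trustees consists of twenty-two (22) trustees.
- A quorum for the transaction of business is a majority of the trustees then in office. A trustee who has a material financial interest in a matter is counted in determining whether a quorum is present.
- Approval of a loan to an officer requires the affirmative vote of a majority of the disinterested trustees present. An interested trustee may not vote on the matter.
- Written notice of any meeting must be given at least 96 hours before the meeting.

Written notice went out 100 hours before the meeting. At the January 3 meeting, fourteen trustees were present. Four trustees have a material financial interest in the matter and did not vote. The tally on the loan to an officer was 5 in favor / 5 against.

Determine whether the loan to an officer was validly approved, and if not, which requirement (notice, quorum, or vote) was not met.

Notice: 100 hours given; 96 required (100 ≥ 96). Satisfied.
Quorum: 14 present (interested trustees count toward quorum); quorum is 12. Satisfied.
Vote: the loan to an officer requires a majority of the disinterested trustees present (14 − 4 = 10). A majority of 10 is 6, so 6 affirmative votes are needed; 5 voted in favor. Not satisfied.

Invalid — vote requirement not satisfied.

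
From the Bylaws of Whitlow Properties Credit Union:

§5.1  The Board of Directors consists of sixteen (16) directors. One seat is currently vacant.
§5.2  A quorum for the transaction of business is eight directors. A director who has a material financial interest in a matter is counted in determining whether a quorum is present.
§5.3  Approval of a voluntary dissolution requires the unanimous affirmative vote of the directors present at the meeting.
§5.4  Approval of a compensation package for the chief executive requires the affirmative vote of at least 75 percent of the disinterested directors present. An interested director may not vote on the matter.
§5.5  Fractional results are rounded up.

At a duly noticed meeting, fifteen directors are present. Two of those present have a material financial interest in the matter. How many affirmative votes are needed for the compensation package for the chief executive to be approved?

10

The compensation package for the chief executive requires three-fourths of the disinterested directors present (15 − 2 = 13).
3/4 of 13 = 9.75, rounded up to 10.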